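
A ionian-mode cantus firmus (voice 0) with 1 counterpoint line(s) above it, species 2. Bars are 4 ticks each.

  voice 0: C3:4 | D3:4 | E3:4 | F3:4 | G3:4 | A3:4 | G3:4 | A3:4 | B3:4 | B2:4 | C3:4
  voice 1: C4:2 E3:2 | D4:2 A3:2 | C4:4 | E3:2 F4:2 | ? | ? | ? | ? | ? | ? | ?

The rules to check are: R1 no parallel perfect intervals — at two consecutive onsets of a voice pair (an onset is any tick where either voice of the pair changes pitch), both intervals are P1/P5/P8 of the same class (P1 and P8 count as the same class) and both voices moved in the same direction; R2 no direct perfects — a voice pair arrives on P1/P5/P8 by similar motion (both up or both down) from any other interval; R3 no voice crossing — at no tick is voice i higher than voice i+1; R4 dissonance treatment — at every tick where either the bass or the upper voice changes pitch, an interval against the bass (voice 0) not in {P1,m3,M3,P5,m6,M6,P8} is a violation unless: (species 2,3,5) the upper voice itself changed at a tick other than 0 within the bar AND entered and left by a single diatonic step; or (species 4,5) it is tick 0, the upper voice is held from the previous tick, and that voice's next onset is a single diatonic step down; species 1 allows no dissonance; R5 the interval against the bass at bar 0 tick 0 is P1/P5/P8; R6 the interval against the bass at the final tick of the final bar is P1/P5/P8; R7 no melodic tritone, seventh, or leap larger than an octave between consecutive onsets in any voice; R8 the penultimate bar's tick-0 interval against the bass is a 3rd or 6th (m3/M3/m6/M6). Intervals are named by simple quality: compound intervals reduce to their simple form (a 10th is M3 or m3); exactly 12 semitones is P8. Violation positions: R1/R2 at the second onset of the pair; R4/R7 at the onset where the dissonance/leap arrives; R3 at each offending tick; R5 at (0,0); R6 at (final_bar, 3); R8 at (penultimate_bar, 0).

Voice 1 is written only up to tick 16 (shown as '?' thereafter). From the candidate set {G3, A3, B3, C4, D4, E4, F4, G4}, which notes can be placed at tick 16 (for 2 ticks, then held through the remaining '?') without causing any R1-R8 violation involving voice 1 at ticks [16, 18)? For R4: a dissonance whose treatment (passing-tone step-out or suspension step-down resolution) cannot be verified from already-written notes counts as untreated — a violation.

{D4, E4}

G3: violates R7
A3: violates R4
B3: violates R7
C4: violates R4
D4: legal
E4: legal
F4: violates R4
G4: violates R1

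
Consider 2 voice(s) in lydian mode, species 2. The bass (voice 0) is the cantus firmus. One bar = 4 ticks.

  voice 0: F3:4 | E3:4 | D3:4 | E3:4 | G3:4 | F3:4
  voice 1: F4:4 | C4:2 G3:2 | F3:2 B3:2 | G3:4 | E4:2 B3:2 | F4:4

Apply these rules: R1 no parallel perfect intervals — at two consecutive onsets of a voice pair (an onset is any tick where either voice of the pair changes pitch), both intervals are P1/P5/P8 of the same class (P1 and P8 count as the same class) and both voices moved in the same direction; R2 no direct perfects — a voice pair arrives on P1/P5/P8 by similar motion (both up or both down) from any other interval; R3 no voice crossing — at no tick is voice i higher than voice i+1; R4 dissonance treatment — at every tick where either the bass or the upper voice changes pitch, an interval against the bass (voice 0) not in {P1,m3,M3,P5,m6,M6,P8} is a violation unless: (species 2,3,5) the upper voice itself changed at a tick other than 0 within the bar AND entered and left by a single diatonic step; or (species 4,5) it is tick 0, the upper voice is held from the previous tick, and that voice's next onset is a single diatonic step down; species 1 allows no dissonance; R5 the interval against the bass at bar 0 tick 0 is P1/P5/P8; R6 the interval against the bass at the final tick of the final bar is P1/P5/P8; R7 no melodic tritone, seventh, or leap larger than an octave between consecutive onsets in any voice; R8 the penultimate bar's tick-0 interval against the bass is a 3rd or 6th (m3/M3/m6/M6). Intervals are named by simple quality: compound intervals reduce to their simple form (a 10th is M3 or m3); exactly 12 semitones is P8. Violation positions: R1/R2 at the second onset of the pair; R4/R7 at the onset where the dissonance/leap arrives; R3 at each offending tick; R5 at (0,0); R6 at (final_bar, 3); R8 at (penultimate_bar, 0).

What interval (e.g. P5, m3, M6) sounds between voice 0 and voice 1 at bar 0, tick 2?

P8

voice 0=F3 voice 1=F4 -> P8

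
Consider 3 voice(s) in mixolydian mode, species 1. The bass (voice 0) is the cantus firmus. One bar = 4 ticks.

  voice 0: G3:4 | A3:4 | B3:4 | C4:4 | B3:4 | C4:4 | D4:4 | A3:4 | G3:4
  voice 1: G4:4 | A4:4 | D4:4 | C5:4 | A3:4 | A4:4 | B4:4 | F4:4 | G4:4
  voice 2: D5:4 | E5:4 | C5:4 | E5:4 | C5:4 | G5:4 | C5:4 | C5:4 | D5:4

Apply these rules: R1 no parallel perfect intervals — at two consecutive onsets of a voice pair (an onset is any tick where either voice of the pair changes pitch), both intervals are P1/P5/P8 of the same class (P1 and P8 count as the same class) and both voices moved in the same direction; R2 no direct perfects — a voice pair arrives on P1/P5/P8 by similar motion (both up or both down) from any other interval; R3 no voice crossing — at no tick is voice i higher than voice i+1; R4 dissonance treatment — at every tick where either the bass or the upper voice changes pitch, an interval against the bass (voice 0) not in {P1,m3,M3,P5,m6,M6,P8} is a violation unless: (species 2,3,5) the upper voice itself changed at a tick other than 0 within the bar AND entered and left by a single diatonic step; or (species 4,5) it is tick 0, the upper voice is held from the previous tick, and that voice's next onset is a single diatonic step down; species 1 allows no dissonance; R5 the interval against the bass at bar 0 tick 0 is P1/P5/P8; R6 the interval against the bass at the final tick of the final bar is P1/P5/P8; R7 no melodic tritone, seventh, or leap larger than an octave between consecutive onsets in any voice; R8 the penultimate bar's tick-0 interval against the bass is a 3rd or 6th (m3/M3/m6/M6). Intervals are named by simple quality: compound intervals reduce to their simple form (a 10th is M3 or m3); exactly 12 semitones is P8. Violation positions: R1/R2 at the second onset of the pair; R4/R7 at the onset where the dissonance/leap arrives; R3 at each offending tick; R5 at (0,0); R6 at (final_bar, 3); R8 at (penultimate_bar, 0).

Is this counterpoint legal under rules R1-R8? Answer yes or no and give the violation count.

bar 0: v0=G3 v1=G4 v2=D5 (P5)
bar 1: v0=A3 v1=A4 v2=E5 (P5)
bar 2: v0=B3 v1=D4 v2=C5 (m2)
bar 3: v0=C4 v1=C5 v2=E5 (M3)
bar 4: v0=B3 v1=A3 v2=C5 (m2)
bar 5: v0=C4 v1=A4 v2=G5 (P5)
bar 6: v0=D4 v1=B4 v2=C5 (m7)
bar 7: v0=A3 v1=F4 v2=C5 (m3)
bar 8: v0=G3 v1=G4 v2=D5 (P5)
  R1 @ bar1.0: G3/G4 P8 -> A3/A4 P8 similar
  R1 @ bar1.0: G3/D5 P5 -> A3/E5 P5 similar
  R1 @ bar1.0: G4/D5 P5 -> A4/E5 P5 similar
  R4 @ bar2.0: B3/C5 m2 untreated
  R2 @ bar3.0: B3/D4 m3 -> C4/C5 P8 similar
  R7 @ bar3.0: D4->C5 leap 10st
  R3 @ bar4.0: B3 above A3
  R4 @ bar4.0: B3/A3 M2 untreated
  R4 @ bar4.0: B3/C5 m2 untreated
  R7 @ bar4.0: C5->A3 leap 15st
  R3 @ bar4.1: B3 above A3
  R3 @ bar4.2: B3 above A3
  R3 @ bar4.3: B3 above A3
  R2 @ bar5.0: B3/C5 m2 -> C4/G5 P5 similar
  R4 @ bar6.0: D4/C5 m7 untreated
  R7 @ bar7.0: B4->F4 leap 6st
  R1 @ bar8.0: F4/C5 P5 -> G4/D5 P5 similar

No (17 violations)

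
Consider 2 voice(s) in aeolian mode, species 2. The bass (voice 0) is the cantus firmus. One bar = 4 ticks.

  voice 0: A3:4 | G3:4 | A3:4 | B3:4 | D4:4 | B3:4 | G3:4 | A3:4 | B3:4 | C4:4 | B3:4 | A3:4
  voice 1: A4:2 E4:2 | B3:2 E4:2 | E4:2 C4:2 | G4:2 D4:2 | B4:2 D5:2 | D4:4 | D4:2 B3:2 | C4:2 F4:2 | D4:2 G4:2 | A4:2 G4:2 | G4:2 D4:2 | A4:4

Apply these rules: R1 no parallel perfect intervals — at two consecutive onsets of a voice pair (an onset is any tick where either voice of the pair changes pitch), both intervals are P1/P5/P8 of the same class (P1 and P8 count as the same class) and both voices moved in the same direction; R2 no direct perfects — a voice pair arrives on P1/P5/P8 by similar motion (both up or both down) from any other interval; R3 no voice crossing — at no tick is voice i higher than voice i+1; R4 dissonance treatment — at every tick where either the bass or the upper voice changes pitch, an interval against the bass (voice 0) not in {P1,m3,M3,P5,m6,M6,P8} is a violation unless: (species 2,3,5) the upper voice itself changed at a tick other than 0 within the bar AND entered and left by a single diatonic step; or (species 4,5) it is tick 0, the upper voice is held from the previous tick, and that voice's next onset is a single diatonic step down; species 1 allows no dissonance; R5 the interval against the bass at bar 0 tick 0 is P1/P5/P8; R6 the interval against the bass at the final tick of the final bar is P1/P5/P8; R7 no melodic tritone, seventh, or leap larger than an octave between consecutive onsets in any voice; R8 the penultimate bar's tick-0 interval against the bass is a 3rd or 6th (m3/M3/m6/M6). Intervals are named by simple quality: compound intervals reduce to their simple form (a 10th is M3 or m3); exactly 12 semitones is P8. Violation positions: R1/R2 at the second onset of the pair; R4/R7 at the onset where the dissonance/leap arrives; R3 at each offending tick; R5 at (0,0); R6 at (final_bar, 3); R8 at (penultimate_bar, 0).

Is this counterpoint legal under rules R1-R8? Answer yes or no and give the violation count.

Yes (0 violations)

bar 0: v0=A3 v1=A4 (P8)
bar 1: v0=G3 v1=B3 (M3)
bar 2: v0=A3 v1=E4 (P5)
bar 3: v0=B3 v1=G4 (m6)
bar 4: v0=D4 v1=B4 (M6)
bar 5: v0=B3 v1=D4 (m3)
bar 6: v0=G3 v1=D4 (P5)
bar 7: v0=A3 v1=C4 (m3)
bar 8: v0=B3 v1=D4 (m3)
bar 9: v0=C4 v1=A4 (M6)
bar 10: v0=B3 v1=G4 (m6)
bar 11: v0=A3 v1=A4 (P8)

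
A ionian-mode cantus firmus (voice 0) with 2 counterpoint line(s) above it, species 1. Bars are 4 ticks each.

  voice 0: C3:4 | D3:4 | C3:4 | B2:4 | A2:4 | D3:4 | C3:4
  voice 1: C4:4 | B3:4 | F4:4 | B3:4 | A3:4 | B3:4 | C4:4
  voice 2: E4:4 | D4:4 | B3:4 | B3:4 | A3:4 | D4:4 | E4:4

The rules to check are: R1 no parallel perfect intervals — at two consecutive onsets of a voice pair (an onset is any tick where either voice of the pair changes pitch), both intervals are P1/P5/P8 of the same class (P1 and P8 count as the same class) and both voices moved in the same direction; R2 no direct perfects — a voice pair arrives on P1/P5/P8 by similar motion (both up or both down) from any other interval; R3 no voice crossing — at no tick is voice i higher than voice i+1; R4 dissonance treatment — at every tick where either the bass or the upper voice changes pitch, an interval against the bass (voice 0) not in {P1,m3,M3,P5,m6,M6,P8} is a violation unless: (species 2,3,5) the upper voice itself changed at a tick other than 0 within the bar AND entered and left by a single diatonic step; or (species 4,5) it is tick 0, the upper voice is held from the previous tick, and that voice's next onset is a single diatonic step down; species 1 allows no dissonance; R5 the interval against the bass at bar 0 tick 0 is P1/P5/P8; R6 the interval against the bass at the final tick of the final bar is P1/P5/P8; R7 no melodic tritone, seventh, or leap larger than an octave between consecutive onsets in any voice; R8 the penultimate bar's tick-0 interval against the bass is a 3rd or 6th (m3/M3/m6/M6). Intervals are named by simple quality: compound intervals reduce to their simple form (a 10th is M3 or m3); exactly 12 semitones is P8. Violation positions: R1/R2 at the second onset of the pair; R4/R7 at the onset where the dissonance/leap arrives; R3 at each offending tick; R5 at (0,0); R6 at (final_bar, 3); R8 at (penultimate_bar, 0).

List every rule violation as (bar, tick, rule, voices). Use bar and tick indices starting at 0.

bar 0: v0=C3 v1=C4 v2=E4 downbeat M3
bar 1: v0=D3 v1=B3 v2=D4 downbeat P8
bar 2: v0=C3 v1=F4 v2=B3 downbeat M7
bar 3: v0=B2 v1=B3 v2=B3 downbeat P8
bar 4: v0=A2 v1=A3 v2=A3 downbeat P8
bar 5: v0=D3 v1=B3 v2=D4 downbeat P8
bar 6: v0=C3 v1=C4 v2=E4 downbeat M3
  -> R5 @ bar 0 tick 0 v(0, 2): opens on M3
  -> R3 @ bar 2 tick 0 v(1, 2): F4 above B3
  -> R4 @ bar 2 tick 0 v(0, 1): C3/F4 P4 untreated
  -> R4 @ bar 2 tick 0 v(0, 2): C3/B3 M7 untreated
  -> R7 @ bar 2 tick 0 v(1,): B3->F4 leap 6st
  -> R3 @ bar 2 tick 1 v(1, 2): F4 above B3
  -> R3 @ bar 2 tick 2 v(1, 2): F4 above B3
  -> R3 @ bar 2 tick 3 v(1, 2): F4 above B3
  -> R2 @ bar 3 tick 0 v(0, 1): C3/F4 P4 -> B2/B3 P8 similar
  -> R7 @ bar 3 tick 0 v(1,): F4->B3 leap 6st
  -> R1 @ bar 4 tick 0 v(0, 1): B2/B3 P8 -> A2/A3 P8 similar
  -> R1 @ bar 4 tick 0 v(0, 2): B2/B3 P8 -> A2/A3 P8 similar
  -> R1 @ bar 4 tick 0 v(1, 2): B3/B3 P1 -> A3/A3 P1 similar
  -> R1 @ bar 5 tick 0 v(0, 2): A2/A3 P8 -> D3/D4 P8 similar
  -> R8 @ bar 5 tick 0 v(0, 2): penult P8 not 3rd/6th
  -> R6 @ bar 6 tick 3 v(0, 2): closes on M3

(0, 0, R5, (0, 2))
(2, 0, R3, (1, 2))
(2, 0, R4, (0, 1))
(2, 0, R4, (0, 2))
(2, 0, R7, (1,))
(2, 1, R3, (1, 2))
(2, 2, R3, (1, 2))
(2, 3, R3, (1, 2))
(3, 0, R2, (0, 1))
(3, 0, R7, (1,))
(4, 0, R1, (0, 1))
(4, 0, R1, (0, 2))
(4, 0, R1, (1, 2))
(5, 0, R1, (0, 2))
(5, 0, R8, (0, 2))
(6, 3, R6, (0, 2))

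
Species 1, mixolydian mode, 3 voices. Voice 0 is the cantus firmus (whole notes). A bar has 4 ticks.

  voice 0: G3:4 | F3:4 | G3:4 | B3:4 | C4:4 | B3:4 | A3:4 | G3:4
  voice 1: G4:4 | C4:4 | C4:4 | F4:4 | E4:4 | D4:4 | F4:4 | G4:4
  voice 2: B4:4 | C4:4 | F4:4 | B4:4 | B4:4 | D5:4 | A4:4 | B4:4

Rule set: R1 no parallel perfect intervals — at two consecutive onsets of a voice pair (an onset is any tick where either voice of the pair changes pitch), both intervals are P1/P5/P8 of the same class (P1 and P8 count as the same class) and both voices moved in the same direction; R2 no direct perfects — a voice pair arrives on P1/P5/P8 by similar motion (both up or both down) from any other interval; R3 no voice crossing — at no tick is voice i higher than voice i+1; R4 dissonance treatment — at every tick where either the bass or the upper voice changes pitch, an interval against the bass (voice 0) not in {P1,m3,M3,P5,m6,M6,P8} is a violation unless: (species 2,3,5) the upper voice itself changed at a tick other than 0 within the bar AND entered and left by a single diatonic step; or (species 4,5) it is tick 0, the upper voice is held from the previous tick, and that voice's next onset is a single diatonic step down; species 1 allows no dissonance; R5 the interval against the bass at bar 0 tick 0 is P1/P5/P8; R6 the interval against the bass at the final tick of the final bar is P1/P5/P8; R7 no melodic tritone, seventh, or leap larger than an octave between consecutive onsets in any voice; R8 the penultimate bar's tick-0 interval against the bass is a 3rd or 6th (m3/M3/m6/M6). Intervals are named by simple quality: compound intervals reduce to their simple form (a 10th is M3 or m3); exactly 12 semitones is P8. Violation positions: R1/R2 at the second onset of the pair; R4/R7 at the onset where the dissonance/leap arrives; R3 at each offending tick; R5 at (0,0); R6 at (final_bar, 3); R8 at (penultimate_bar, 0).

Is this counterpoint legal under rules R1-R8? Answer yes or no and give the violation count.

No (14 violations)

bar 0: v0=G3 v1=G4 v2=B4 (M3)
bar 1: v0=F3 v1=C4 v2=C4 (P5)
bar 2: v0=G3 v1=C4 v2=F4 (m7)
bar 3: v0=B3 v1=F4 v2=B4 (P8)
bar 4: v0=C4 v1=E4 v2=B4 (M7)
bar 5: v0=B3 v1=D4 v2=D5 (m3)
bar 6: v0=A3 v1=F4 v2=A4 (P8)
bar 7: v0=G3 v1=G4 v2=B4 (M3)
  R5 @ bar0.0: opens on M3
  R2 @ bar1.0: G3/G4 P8 -> F3/C4 P5 similar
  R2 @ bar1.0: G3/B4 M3 -> F3/C4 P5 similar
  R2 @ bar1.0: G4/B4 M3 -> C4/C4 P1 similar
  R7 @ bar1.0: B4->C4 leap 11st
  R4 @ bar2.0: G3/C4 P4 untreated
  R4 @ bar2.0: G3/F4 m7 untreated
  R2 @ bar3.0: G3/F4 m7 -> B3/B4 P8 similar
  R4 @ bar3.0: B3/F4 TT untreated
  R7 @ bar3.0: F4->B4 leap 6st
  R4 @ bar4.0: C4/B4 M7 untreated
  R2 @ bar6.0: B3/D5 m3 -> A3/A4 P8 similar
  R8 @ bar6.0: penult P8 not 3rd/6th
  R6 @ bar7.3: closes on M3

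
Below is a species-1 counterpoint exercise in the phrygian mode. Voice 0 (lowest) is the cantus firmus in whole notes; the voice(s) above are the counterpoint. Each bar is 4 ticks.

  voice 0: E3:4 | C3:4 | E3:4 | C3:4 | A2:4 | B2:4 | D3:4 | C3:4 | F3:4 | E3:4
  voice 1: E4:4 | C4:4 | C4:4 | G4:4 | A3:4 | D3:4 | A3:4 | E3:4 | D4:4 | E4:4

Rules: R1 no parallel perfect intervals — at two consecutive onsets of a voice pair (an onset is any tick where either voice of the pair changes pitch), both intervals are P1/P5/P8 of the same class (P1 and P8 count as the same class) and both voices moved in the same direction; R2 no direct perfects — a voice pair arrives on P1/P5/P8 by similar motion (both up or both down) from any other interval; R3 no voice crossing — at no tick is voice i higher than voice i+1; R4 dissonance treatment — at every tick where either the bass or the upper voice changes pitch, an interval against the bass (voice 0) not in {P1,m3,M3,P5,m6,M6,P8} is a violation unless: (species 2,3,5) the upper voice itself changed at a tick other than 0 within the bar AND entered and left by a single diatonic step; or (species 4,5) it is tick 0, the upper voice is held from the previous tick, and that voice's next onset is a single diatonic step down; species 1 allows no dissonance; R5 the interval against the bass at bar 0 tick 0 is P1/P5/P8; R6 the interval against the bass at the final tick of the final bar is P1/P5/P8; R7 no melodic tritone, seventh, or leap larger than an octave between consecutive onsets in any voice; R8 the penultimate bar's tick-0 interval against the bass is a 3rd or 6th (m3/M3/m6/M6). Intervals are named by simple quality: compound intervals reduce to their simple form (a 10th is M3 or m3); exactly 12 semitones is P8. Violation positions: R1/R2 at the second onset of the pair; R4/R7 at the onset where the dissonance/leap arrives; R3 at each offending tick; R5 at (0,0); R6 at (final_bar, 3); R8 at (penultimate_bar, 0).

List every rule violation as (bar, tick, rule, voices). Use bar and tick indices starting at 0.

bar 0: v0=E3 v1=E4 downbeat P8
bar 1: v0=C3 v1=C4 downbeat P8
bar 2: v0=E3 v1=C4 downbeat m6
bar 3: v0=C3 v1=G4 downbeat P5
bar 4: v0=A2 v1=A3 downbeat P8
bar 5: v0=B2 v1=D3 downbeat m3
bar 6: v0=D3 v1=A3 downbeat P5
bar 7: v0=C3 v1=E3 downbeat M3
bar 8: v0=F3 v1=D4 downbeat M6
bar 9: v0=E3 v1=E4 downbeat P8
  -> R1 @ bar 1 tick 0 v(0, 1): E3/E4 P8 -> C3/C4 P8 similar
  -> R2 @ bar 4 tick 0 v(0, 1): C3/G4 P5 -> A2/A3 P8 similar
  -> R7 @ bar 4 tick 0 v(1,): G4->A3 leap 10st
  -> R2 @ bar 6 tick 0 v(0, 1): B2/D3 m3 -> D3/A3 P5 similar
  -> R7 @ bar 8 tick 0 v(1,): E3->D4 leap 10st

(1, 0, R1, (0, 1))
(4, 0, R2, (0, 1))
(4, 0, R7, (1,))
(6, 0, R2, (0, 1))
(8, 0, R7, (1,))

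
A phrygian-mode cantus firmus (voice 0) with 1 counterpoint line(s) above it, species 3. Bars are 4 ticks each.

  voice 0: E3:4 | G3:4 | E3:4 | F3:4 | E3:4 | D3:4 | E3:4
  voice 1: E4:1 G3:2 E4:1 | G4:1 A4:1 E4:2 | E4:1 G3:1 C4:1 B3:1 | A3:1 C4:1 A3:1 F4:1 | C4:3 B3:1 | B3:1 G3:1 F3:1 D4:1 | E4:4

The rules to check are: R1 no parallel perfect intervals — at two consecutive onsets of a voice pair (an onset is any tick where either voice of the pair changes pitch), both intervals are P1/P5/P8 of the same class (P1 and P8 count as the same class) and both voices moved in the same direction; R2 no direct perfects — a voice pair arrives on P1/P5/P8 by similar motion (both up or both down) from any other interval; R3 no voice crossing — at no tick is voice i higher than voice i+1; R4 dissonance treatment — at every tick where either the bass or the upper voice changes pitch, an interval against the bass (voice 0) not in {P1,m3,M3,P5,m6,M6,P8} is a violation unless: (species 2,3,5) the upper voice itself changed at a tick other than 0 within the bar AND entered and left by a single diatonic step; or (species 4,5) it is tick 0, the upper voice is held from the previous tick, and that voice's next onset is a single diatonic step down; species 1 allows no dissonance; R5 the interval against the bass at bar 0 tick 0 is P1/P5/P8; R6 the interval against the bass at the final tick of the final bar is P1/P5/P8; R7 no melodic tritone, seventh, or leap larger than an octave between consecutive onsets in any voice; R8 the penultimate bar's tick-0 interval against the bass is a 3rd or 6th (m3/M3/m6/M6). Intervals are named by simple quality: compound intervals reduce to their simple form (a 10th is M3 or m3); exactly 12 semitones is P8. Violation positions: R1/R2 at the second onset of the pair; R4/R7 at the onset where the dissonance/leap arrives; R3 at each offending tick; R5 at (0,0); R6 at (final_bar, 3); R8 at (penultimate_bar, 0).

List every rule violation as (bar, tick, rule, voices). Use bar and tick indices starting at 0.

bar 0: v0=E3 v1=E4 downbeat P8
bar 1: v0=G3 v1=G4 downbeat P8
bar 2: v0=E3 v1=E4 downbeat P8
bar 3: v0=F3 v1=A3 downbeat M3
bar 4: v0=E3 v1=C4 downbeat m6
bar 5: v0=D3 v1=B3 downbeat M6
bar 6: v0=E3 v1=E4 downbeat P8
  -> R1 @ bar 1 tick 0 v(0, 1): E3/E4 P8 -> G3/G4 P8 similar
  -> R4 @ bar 1 tick 1 v(0, 1): G3/A4 M2 untreated
  -> R4 @ bar 5 tick 1 v(0, 1): D3/G3 P4 untreated
  -> R1 @ bar 6 tick 0 v(0, 1): D3/D4 P8 -> E3/E4 P8 similar

(1, 0, R1, (0, 1))
(1, 1, R4, (0, 1))
(5, 1, R4, (0, 1))
(6, 0, R1, (0, 1))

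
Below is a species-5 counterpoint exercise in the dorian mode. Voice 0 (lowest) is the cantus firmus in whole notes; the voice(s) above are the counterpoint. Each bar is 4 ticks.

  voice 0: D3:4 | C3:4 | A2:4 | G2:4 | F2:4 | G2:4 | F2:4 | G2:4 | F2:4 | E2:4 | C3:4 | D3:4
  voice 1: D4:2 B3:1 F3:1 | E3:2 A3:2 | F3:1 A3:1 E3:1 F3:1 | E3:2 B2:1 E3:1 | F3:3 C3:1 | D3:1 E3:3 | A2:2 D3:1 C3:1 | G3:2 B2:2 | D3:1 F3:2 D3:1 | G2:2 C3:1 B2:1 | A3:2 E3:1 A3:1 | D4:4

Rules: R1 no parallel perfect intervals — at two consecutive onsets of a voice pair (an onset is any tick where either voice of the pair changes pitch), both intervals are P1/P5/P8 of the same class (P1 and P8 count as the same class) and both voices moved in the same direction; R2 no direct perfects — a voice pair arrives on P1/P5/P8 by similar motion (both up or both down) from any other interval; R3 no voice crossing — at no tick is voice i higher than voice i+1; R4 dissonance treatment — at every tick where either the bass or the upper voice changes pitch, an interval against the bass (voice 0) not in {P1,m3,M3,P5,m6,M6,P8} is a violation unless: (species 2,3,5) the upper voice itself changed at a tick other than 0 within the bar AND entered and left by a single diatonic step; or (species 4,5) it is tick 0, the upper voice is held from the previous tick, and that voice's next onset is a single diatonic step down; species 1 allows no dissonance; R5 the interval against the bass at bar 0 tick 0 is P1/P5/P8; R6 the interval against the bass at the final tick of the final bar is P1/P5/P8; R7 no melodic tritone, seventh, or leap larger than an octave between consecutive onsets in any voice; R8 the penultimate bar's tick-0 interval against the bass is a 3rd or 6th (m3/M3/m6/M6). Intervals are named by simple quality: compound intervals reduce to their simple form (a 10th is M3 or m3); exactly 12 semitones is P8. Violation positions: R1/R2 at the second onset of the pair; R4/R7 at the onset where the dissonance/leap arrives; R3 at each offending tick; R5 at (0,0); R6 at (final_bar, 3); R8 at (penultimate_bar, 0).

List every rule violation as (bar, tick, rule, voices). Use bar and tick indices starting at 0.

bar 0: v0=D3 v1=D4 downbeat P8
bar 1: v0=C3 v1=E3 downbeat M3
bar 2: v0=A2 v1=F3 downbeat m6
bar 3: v0=G2 v1=E3 downbeat M6
bar 4: v0=F2 v1=F3 downbeat P8
bar 5: v0=G2 v1=D3 downbeat P5
bar 6: v0=F2 v1=A2 downbeat M3
bar 7: v0=G2 v1=G3 downbeat P8
bar 8: v0=F2 v1=D3 downbeat M6
bar 9: v0=E2 v1=G2 downbeat m3
bar 10: v0=C3 v1=A3 downbeat M6
bar 11: v0=D3 v1=D4 downbeat P8
  -> R7 @ bar 0 tick 3 v(1,): B3->F3 leap 6st
  -> R1 @ bar 5 tick 0 v(0, 1): F2/C3 P5 -> G2/D3 P5 similar
  -> R2 @ bar 7 tick 0 v(0, 1): F2/C3 P5 -> G2/G3 P8 similar
  -> R7 @ bar 10 tick 0 v(1,): B2->A3 leap 10st
  -> R2 @ bar 11 tick 0 v(0, 1): C3/A3 M6 -> D3/D4 P8 similar

(0, 3, R7, (1,))
(5, 0, R1, (0, 1))
(7, 0, R2, (0, 1))
(10, 0, R7, (1,))
(11, 0, R2, (0, 1))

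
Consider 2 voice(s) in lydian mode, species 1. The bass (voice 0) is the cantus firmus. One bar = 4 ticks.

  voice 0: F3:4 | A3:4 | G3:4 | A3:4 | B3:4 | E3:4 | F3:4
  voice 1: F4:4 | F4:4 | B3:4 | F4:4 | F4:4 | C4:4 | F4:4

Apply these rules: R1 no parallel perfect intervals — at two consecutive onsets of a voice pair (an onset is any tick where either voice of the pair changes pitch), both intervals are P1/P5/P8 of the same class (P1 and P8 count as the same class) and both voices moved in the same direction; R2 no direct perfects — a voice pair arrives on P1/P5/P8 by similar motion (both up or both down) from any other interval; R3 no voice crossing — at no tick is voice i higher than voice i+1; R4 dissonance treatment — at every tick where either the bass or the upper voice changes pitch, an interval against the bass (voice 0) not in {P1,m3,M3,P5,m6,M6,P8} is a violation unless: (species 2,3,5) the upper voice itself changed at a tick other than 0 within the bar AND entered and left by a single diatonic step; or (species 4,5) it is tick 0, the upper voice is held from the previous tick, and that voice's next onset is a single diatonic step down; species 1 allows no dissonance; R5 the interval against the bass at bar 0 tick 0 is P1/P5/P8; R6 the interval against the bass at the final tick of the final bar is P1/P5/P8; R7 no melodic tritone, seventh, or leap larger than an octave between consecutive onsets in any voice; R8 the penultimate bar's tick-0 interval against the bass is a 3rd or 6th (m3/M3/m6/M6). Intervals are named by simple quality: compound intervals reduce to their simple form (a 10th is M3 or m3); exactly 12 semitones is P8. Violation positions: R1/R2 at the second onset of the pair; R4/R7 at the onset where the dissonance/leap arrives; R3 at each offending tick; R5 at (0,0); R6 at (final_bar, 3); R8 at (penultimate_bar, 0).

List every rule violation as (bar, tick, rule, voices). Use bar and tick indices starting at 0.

bar 0: v0=F3 v1=F4 downbeat P8
bar 1: v0=A3 v1=F4 downbeat m6
bar 2: v0=G3 v1=B3 downbeat M3
bar 3: v0=A3 v1=F4 downbeat m6
bar 4: v0=B3 v1=F4 downbeat TT
bar 5: v0=E3 v1=C4 downbeat m6
bar 6: v0=F3 v1=F4 downbeat P8
  -> R7 @ bar 2 tick 0 v(1,): F4->B3 leap 6st
  -> R7 @ bar 3 tick 0 v(1,): B3->F4 leap 6st
  -> R4 @ bar 4 tick 0 v(0, 1): B3/F4 TT untreated
  -> R2 @ bar 6 tick 0 v(0, 1): E3/C4 m6 -> F3/F4 P8 similar

(2, 0, R7, (1,))
(3, 0, R7, (1,))
(4, 0, R4, (0, 1))
(6, 0, R2, (0, 1))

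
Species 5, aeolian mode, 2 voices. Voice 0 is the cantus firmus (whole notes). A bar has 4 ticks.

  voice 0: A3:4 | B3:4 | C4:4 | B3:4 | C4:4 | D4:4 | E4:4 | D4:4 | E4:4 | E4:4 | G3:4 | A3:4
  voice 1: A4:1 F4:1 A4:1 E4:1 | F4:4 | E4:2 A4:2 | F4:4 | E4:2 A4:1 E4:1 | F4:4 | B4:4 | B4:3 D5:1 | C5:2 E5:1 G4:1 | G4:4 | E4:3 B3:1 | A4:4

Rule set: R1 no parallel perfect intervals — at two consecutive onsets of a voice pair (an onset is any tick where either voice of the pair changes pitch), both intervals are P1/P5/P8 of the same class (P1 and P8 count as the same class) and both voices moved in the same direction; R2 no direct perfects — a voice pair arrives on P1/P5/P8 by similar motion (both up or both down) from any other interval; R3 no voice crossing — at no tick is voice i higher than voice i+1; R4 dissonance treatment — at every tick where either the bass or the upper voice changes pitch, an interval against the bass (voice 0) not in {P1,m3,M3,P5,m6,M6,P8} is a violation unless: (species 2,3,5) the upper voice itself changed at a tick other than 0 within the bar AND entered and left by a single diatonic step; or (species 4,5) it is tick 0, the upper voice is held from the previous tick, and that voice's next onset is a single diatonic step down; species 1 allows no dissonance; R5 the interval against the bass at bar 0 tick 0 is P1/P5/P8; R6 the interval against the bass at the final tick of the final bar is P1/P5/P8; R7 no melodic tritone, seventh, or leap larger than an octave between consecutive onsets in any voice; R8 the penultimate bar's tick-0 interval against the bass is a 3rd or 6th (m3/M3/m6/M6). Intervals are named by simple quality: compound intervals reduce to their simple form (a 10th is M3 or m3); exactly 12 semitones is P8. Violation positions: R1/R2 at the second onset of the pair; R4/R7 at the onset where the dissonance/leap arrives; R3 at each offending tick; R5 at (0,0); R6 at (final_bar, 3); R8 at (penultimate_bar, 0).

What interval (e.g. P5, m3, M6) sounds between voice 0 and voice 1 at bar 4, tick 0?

voice 0=C4 voice 1=E4 -> M3

M3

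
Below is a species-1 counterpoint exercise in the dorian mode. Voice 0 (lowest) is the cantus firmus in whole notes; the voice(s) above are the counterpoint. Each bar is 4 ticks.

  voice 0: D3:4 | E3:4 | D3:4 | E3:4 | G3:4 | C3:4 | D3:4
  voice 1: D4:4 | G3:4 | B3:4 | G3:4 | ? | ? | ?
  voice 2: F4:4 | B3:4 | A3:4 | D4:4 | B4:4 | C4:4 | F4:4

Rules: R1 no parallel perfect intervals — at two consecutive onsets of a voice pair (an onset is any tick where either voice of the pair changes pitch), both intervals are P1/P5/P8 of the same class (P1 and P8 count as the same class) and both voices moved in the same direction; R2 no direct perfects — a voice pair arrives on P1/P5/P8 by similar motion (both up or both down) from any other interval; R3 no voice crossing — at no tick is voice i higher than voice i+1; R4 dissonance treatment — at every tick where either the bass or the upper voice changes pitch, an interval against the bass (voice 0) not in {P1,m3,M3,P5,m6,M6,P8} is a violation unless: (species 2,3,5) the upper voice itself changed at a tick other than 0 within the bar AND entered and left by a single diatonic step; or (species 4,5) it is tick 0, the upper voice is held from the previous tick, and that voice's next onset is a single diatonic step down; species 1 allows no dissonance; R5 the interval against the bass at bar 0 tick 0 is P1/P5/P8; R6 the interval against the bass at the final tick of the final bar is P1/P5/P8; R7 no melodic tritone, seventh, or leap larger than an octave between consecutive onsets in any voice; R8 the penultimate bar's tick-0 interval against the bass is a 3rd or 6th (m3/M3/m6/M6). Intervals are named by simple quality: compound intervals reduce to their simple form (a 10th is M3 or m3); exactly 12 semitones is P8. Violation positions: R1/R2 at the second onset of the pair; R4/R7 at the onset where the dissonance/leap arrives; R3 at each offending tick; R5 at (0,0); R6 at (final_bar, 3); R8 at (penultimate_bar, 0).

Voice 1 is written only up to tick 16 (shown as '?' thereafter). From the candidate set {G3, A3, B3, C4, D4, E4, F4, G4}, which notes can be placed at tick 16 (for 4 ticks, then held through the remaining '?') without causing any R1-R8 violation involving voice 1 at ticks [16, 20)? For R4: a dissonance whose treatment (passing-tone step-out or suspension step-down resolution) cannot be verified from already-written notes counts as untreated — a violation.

G3: legal
A3: violates R4
B3: violates R2
C4: violates R4
D4: violates R2
E4: violates R1
F4: violates R4,R7
G4: violates R2

{G3}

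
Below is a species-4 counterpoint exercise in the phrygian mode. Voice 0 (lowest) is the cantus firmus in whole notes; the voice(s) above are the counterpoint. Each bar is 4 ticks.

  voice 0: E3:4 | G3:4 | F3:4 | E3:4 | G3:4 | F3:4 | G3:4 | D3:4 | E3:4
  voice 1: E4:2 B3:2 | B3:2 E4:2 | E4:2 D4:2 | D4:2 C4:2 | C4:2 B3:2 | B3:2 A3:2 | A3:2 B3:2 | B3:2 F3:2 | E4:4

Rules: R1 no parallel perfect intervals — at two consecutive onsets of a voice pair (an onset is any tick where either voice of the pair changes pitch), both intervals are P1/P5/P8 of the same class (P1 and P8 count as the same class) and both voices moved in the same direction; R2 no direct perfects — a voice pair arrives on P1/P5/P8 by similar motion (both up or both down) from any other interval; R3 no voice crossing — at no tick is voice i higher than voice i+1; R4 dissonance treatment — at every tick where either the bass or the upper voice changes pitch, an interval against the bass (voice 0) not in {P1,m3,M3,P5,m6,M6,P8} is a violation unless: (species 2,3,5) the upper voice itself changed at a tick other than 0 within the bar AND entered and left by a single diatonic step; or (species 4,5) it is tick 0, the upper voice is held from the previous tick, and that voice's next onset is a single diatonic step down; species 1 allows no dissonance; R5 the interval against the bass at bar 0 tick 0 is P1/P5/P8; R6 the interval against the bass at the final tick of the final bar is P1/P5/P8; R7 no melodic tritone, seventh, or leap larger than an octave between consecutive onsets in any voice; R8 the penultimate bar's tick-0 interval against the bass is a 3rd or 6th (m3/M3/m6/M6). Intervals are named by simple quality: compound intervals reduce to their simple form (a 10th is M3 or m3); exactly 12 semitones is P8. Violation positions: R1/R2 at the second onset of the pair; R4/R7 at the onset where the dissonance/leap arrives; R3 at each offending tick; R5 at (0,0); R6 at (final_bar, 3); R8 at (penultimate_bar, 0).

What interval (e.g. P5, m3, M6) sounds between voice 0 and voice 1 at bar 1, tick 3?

M6

voice 0=G3 voice 1=E4 -> M6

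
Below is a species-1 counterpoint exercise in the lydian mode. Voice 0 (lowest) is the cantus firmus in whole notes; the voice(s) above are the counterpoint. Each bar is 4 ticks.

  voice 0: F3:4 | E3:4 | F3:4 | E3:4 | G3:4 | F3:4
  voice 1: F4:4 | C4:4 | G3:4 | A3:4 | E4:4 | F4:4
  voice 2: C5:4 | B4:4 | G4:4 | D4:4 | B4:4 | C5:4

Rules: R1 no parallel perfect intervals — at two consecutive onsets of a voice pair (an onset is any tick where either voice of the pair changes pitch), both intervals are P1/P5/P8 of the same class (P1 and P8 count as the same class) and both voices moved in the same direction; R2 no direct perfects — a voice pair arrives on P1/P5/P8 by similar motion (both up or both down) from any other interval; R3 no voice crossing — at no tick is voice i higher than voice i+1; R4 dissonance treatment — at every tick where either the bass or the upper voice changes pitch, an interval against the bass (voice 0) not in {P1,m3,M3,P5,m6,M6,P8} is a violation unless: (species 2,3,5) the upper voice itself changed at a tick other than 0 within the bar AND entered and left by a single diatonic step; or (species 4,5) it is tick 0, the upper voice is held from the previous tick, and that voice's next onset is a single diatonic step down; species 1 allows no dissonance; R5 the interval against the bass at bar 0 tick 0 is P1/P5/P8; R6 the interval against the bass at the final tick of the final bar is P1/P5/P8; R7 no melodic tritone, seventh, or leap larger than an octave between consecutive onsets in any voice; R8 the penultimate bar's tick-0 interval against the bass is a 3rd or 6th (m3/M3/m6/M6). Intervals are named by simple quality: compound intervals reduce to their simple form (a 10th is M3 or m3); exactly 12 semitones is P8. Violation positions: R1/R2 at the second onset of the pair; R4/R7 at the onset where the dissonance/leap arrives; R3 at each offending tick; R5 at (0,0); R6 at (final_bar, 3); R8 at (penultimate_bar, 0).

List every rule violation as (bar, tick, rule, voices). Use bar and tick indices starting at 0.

bar 0: v0=F3 v1=F4 v2=C5 downbeat P5
bar 1: v0=E3 v1=C4 v2=B4 downbeat P5
bar 2: v0=F3 v1=G3 v2=G4 downbeat M2
bar 3: v0=E3 v1=A3 v2=D4 downbeat m7
bar 4: v0=G3 v1=E4 v2=B4 downbeat M3
bar 5: v0=F3 v1=F4 v2=C5 downbeat P5
  -> R1 @ bar 1 tick 0 v(0, 2): F3/C5 P5 -> E3/B4 P5 similar
  -> R2 @ bar 2 tick 0 v(1, 2): C4/B4 M7 -> G3/G4 P8 similar
  -> R4 @ bar 2 tick 0 v(0, 1): F3/G3 M2 untreated
  -> R4 @ bar 2 tick 0 v(0, 2): F3/G4 M2 untreated
  -> R4 @ bar 3 tick 0 v(0, 1): E3/A3 P4 untreated
  -> R4 @ bar 3 tick 0 v(0, 2): E3/D4 m7 untreated
  -> R2 @ bar 4 tick 0 v(1, 2): A3/D4 P4 -> E4/B4 P5 similar
  -> R1 @ bar 5 tick 0 v(1, 2): E4/B4 P5 -> F4/C5 P5 similar

(1, 0, R1, (0, 2))
(2, 0, R2, (1, 2))
(2, 0, R4, (0, 1))
(2, 0, R4, (0, 2))
(3, 0, R4, (0, 1))
(3, 0, R4, (0, 2))
(4, 0, R2, (1, 2))
(5, 0, R1, (1, 2))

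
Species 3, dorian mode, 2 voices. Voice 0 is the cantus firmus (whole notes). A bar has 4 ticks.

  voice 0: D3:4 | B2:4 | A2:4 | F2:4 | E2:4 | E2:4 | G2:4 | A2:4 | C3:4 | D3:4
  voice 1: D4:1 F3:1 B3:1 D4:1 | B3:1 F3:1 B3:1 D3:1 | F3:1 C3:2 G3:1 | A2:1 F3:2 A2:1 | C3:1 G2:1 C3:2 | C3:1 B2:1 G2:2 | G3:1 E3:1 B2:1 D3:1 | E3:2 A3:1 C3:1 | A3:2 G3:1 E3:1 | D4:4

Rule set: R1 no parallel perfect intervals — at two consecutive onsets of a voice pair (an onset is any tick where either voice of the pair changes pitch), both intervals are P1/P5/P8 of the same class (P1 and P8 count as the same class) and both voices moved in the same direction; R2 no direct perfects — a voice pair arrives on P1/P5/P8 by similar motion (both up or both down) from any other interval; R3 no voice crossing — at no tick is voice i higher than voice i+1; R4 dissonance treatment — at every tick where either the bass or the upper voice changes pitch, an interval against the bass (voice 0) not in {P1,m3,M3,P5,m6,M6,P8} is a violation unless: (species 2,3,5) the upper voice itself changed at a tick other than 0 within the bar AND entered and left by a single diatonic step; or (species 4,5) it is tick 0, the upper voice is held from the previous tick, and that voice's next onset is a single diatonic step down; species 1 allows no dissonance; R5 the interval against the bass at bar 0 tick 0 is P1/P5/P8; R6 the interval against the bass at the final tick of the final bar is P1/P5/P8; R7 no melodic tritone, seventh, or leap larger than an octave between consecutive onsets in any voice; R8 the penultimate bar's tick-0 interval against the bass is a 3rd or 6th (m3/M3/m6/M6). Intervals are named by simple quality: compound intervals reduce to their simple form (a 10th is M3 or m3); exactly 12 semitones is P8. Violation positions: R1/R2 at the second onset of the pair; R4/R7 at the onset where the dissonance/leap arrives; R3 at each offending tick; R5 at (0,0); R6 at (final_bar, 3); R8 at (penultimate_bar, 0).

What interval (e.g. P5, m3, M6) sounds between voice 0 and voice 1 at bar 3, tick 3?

voice 0=F2 voice 1=A2 -> M3

M3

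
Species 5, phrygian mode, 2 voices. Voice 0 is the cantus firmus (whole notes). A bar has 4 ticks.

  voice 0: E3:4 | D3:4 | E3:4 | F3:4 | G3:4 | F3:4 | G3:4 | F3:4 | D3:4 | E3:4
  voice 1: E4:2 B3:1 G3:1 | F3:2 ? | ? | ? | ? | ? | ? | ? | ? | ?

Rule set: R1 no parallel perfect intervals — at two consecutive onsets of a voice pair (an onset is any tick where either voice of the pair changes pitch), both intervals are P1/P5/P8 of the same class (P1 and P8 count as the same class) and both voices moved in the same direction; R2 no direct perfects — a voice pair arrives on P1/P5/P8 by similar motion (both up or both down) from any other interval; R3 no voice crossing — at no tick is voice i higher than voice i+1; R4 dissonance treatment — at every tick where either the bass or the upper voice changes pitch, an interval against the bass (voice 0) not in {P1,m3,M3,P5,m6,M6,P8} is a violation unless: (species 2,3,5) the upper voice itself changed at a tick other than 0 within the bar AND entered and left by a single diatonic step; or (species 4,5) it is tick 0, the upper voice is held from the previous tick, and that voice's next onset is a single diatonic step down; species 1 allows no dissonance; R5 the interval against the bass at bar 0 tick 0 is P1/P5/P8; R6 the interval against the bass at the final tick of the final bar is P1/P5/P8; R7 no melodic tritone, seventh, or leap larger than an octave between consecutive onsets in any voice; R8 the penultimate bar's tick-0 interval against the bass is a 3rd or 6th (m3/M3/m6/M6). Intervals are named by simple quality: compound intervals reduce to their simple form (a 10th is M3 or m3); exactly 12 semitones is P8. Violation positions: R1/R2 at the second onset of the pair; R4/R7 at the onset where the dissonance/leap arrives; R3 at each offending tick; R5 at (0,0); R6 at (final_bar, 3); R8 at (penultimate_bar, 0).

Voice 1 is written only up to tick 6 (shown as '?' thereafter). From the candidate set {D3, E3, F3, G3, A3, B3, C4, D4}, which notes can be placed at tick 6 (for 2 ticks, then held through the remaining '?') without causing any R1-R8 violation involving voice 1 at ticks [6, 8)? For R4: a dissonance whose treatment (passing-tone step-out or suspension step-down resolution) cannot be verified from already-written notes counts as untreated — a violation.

D3: legal
E3: violates R4
F3: legal
G3: violates R4
A3: legal
B3: violates R7
C4: violates R4
D4: legal

{A3, D3, D4, F3}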